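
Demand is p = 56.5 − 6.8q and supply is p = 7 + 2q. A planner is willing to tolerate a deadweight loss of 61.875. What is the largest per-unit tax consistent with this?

33

Competitive equilibrium: 56.5 − 6.8q = 7 + 2q → q* = 5.625, p* = 18.25.
A tax t gives Δq = t/8.8 and wedge t, so DWL = t²/17.6.
t²/17.6 = 61.875 → t² = 1089 → t = 33.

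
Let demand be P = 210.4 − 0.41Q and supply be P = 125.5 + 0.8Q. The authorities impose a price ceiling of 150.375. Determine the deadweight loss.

Competitive equilibrium: 210.4 − 0.41Q = 125.5 + 0.8Q → Q* = 70.1653, P* = 181.6322.
At the ceiling P = 150.375, quantity supplied = (150.375 − 125.5)/0.8 = 31.0938.
Willingness to pay at Q' = 31.0938: 210.4 − 0.41·31.0938 = 197.6515.
ΔQ = 70.1653 − 31.0938 = 39.0715; wedge = 197.6515 − 150.375 = 47.2765.
DWL = ½ × 39.0715 × 47.2765 = 923.58.

923.58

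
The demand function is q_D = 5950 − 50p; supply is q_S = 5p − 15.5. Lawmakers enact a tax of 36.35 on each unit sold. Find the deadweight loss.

In inverse form: demand p = 119 − 0.02q, supply p = 3.1 + 0.2q.
Competitive equilibrium: 119 − 0.02q = 3.1 + 0.2q → q* = 526.8182, p* = 108.4636.
With the tax, the buyer price exceeds the seller price by 36.35: (119 − 0.02q) − (3.1 + 0.2q) = 36.35 → q' = 361.5909.
Δq = 526.8182 − 361.5909 = 165.2273; the wedge equals the tax, 36.35.
Welfare loss = ½ × 165.2273 × 36.35 = 3003.01.

3003.01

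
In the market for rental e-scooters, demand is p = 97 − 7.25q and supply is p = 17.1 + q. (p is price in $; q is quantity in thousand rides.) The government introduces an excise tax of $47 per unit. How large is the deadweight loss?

Competitive equilibrium: 97 − 7.25q = 17.1 + q → q* = 9.6848, p* = 26.7848.
With the tax, the buyer price exceeds the seller price by 47: (97 − 7.25q) − (17.1 + q) = 47 → q' = 3.9879.
Δq = 9.6848 − 3.9879 = 5.6969; the wedge equals the tax, 47.
DWL = ½ × 5.6969 × 47 = $133.88 thousand.

$133.88 thousand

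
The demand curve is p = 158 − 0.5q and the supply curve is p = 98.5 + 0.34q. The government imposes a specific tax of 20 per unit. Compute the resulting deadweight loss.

238.10

Competitive equilibrium: 158 − 0.5q = 98.5 + 0.34q → q* = 70.8333, p* = 122.5833.
With the tax, the buyer price exceeds the seller price by 20: (158 − 0.5q) − (98.5 + 0.34q) = 20 → q' = 47.0238.
Δq = 70.8333 − 47.0238 = 23.8095; the wedge equals the tax, 20.
The triangle = ½ × 23.8095 × 20 = 238.10.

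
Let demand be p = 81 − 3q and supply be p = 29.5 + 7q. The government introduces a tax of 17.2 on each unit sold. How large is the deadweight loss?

Competitive equilibrium: 81 − 3q = 29.5 + 7q → q* = 5.15, p* = 65.55.
With the tax, the buyer price exceeds the seller price by 17.2: (81 − 3q) − (29.5 + 7q) = 17.2 → q' = 3.43.
Δq = 5.15 − 3.43 = 1.72; the wedge equals the tax, 17.2.
DWL = ½ × 1.72 × 17.2 = 14.792.

14.792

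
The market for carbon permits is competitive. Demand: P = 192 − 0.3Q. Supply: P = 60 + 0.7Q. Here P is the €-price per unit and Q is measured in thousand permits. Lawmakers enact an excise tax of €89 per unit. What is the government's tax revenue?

€3827 thousand

Competitive equilibrium: 192 − 0.3Q = 60 + 0.7Q → Q* = 132, P* = 152.4.
With the tax, the buyer price exceeds the seller price by 89: (192 − 0.3Q) − (60 + 0.7Q) = 89 → Q' = 43.
Tax revenue = 89 × 43 = €3827 thousand.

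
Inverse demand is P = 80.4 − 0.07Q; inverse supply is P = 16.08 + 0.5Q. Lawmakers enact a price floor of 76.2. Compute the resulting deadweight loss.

795.80

Competitive equilibrium: 80.4 − 0.07Q = 16.08 + 0.5Q → Q* = 112.8421, P* = 72.5011.
At the floor P = 76.2, quantity demanded = (80.4 − 76.2)/0.07 = 60.
Sellers' marginal cost at Q' = 60: 16.08 + 0.5·60 = 46.08.
ΔQ = 112.8421 − 60 = 52.8421; wedge = 76.2 − 46.08 = 30.12.
DWL = ½ × 52.8421 × 30.12 = 795.80.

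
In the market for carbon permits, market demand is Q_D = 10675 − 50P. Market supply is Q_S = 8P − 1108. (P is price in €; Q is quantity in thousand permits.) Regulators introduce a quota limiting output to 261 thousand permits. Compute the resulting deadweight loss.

In inverse form: demand P = 213.5 − 0.02Q, supply P = 138.5 + 0.125Q.
Competitive equilibrium: 213.5 − 0.02Q = 138.5 + 0.125Q → Q* = 517.2414, P* = 203.1552.
At Q = 261: demand price = 213.5 − 0.02·261 = 208.28; supply price = 138.5 + 0.125·261 = 171.125.
ΔQ = 517.2414 − 261 = 256.2414; wedge = 208.28 − 171.125 = 37.155.
Welfare loss = ½ × 256.2414 × 37.155 = €4760.32 thousand.

€4760.32 thousand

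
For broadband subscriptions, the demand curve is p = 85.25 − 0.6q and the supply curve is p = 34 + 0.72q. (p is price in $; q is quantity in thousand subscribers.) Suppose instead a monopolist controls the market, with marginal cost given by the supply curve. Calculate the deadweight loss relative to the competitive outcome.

Competitive equilibrium: 85.25 − 0.6q = 34 + 0.72q → q* = 38.8258, p* = 61.9545.
Marginal revenue: MR = 85.25 − 1.2q. Set MR = MC: 85.25 − 1.2q = 34 + 0.72q → q_m = 26.6927.
Price p_m = 85.25 − 0.6·26.6927 = 69.2344; MC(q_m) = 34 + 0.72·26.6927 = 53.2187.
Competitive q* = 38.8258, so Δq = 12.1331; wedge = 69.2344 − 53.2187 = 16.0157.
Welfare loss = ½ × 12.1331 × 16.0157 = $97.16 thousand.

$97.16 thousand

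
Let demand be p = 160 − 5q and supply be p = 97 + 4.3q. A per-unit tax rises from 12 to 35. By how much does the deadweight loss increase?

Competitive equilibrium: 160 − 5q = 97 + 4.3q → q* = 6.7742, p* = 126.129.
For a per-unit tax t: Δq = t/9.3, so DWL = ½·t·(t/9.3) = t²/18.6.
At t = 12: DWL = 7.742. At t = 35: DWL = 65.86.
Increase = 65.86 − 7.742 = 58.12.

58.12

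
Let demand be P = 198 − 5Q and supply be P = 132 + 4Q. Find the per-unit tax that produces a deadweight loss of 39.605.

26.7

Competitive equilibrium: 198 − 5Q = 132 + 4Q → Q* = 7.3333, P* = 161.3333.
A tax t gives ΔQ = t/9 and wedge t, so DWL = t²/18.
t²/18 = 39.605 → t² = 712.89 → t = 26.7.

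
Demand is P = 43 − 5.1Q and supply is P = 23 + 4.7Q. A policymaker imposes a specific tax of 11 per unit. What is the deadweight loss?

Competitive equilibrium: 43 − 5.1Q = 23 + 4.7Q → Q* = 2.0408, P* = 32.5918.
With the tax, the buyer price exceeds the seller price by 11: (43 − 5.1Q) − (23 + 4.7Q) = 11 → Q' = 0.9184.
ΔQ = 2.0408 − 0.9184 = 1.1224; the wedge equals the tax, 11.
DWL = ½ × 1.1224 × 11 = 6.17.

6.17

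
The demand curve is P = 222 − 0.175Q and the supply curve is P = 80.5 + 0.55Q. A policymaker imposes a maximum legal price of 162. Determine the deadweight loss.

800.44

Competitive equilibrium: 222 − 0.175Q = 80.5 + 0.55Q → Q* = 195.1724, P* = 187.8448.
At the ceiling P = 162, quantity supplied = (162 − 80.5)/0.55 = 148.1818.
Willingness to pay at Q' = 148.1818: 222 − 0.175·148.1818 = 196.0682.
ΔQ = 195.1724 − 148.1818 = 46.9906; wedge = 196.0682 − 162 = 34.0682.
The triangle = ½ × 46.9906 × 34.0682 = 800.44.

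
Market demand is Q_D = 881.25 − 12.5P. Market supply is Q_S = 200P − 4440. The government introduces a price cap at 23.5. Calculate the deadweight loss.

In inverse form: demand P = 70.5 − 0.08Q, supply P = 22.2 + 0.005Q.
Competitive equilibrium: 70.5 − 0.08Q = 22.2 + 0.005Q → Q* = 568.2353, P* = 25.0412.
At the ceiling P = 23.5, quantity supplied = (23.5 − 22.2)/0.005 = 260.
Willingness to pay at Q' = 260: 70.5 − 0.08·260 = 49.7.
ΔQ = 568.2353 − 260 = 308.2353; wedge = 49.7 − 23.5 = 26.2.
DWL = ½ × 308.2353 × 26.2 = 4037.88.

4037.88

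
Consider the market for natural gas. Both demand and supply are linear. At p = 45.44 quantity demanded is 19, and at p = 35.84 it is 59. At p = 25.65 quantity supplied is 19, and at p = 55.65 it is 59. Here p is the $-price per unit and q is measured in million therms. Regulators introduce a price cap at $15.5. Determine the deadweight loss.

Demand slope = (35.84 − 45.44)/(59 − 19) = −0.24, so p = 50 − 0.24q.
Supply slope = (55.65 − 25.65)/(59 − 19) = 0.75, so p = 11.4 + 0.75q.
Competitive equilibrium: 50 − 0.24q = 11.4 + 0.75q → q* = 38.9899, p* = 40.6424.
At the ceiling p = 15.5, quantity supplied = (15.5 − 11.4)/0.75 = 5.4667.
Willingness to pay at q' = 5.4667: 50 − 0.24·5.4667 = 48.688.
Δq = 38.9899 − 5.4667 = 33.5232; wedge = 48.688 − 15.5 = 33.188.
Welfare loss = ½ × 33.5232 × 33.188 = $556.28 million.

$556.28 million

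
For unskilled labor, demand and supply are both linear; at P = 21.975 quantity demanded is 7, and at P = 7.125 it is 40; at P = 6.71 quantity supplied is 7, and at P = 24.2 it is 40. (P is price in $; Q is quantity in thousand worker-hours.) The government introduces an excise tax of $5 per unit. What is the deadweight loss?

Demand slope = (7.125 − 21.975)/(40 − 7) = −0.45, so P = 25.125 − 0.45Q.
Supply slope = (24.2 − 6.71)/(40 − 7) = 0.53, so P = 3 + 0.53Q.
Competitive equilibrium: 25.125 − 0.45Q = 3 + 0.53Q → Q* = 22.5765, P* = 14.9656.
With the tax, the buyer price exceeds the seller price by 5: (25.125 − 0.45Q) − (3 + 0.53Q) = 5 → Q' = 17.4745.
ΔQ = 22.5765 − 17.4745 = 5.102; the wedge equals the tax, 5.
DWL = ½ × 5.102 × 5 = $12.76 thousand.

$12.76 thousand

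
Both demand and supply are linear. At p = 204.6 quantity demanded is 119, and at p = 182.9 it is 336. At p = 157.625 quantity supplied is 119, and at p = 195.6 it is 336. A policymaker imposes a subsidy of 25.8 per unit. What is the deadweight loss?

Demand slope = (182.9 − 204.6)/(336 − 119) = −0.1, so p = 216.5 − 0.1q.
Supply slope = (195.6 − 157.625)/(336 − 119) = 0.175, so p = 136.8 + 0.175q.
Competitive equilibrium: 216.5 − 0.1q = 136.8 + 0.175q → q* = 289.8182, p* = 187.5182.
The subsidy lowers effective supply by 25.8: p = 111 + 0.175q.
New quantity: 216.5 − 0.1q = 111 + 0.175q → q' = 383.6364.
Overproduction Δq = 383.6364 − 289.8182 = 93.8182; wedge = subsidy = 25.8.
The triangle = ½ × 93.8182 × 25.8 = 1210.25.

1210.25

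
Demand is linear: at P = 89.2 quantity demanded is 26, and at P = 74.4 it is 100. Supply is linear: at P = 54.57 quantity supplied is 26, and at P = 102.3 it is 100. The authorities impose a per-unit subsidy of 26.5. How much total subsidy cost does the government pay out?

Demand slope = (74.4 − 89.2)/(100 − 26) = −0.2, so P = 94.4 − 0.2Q.
Supply slope = (102.3 − 54.57)/(100 − 26) = 0.645, so P = 37.8 + 0.645Q.
Competitive equilibrium: 94.4 − 0.2Q = 37.8 + 0.645Q → Q* = 66.9822, P* = 81.0036.
The subsidy lowers effective supply by 26.5: P = 11.3 + 0.645Q.
New quantity: 94.4 − 0.2Q = 11.3 + 0.645Q → Q' = 98.3432.
Total subsidy cost = 26.5 × 98.3432 = 2606.09.

2606.09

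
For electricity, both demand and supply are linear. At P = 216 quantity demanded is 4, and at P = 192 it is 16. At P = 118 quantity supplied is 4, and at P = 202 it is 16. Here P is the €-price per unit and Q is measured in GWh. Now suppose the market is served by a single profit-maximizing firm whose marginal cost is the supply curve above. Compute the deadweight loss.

€32.98

Demand slope = (192 − 216)/(16 − 4) = −2, so P = 224 − 2Q.
Supply slope = (202 − 118)/(16 − 4) = 7, so P = 90 + 7Q.
Competitive equilibrium: 224 − 2Q = 90 + 7Q → Q* = 14.8889, P* = 194.2222.
Marginal revenue: MR = 224 − 4Q. Set MR = MC: 224 − 4Q = 90 + 7Q → Q_m = 12.1818.
Price P_m = 224 − 2·12.1818 = 199.6364; MC(Q_m) = 90 + 7·12.1818 = 175.2726.
Competitive Q* = 14.8889, so ΔQ = 2.7071; wedge = 199.6364 − 175.2726 = 24.3638.
DWL = ½ × 2.7071 × 24.3638 = €32.98.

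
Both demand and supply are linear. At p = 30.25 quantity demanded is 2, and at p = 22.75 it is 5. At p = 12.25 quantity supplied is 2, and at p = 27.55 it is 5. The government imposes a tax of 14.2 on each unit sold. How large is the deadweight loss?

13.27

Demand slope = (22.75 − 30.25)/(5 − 2) = −2.5, so p = 35.25 − 2.5q.
Supply slope = (27.55 − 12.25)/(5 − 2) = 5.1, so p = 2.05 + 5.1q.
Competitive equilibrium: 35.25 − 2.5q = 2.05 + 5.1q → q* = 4.3684, p* = 24.3289.
With the tax, the buyer price exceeds the seller price by 14.2: (35.25 − 2.5q) − (2.05 + 5.1q) = 14.2 → q' = 2.5.
Δq = 4.3684 − 2.5 = 1.8684; the wedge equals the tax, 14.2.
DWL = ½ × 1.8684 × 14.2 = 13.27.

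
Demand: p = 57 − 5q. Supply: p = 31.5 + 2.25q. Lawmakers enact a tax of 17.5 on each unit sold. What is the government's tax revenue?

19.31

Competitive equilibrium: 57 − 5q = 31.5 + 2.25q → q* = 3.5172, p* = 39.4138.
With the tax, the buyer price exceeds the seller price by 17.5: (57 − 5q) − (31.5 + 2.25q) = 17.5 → q' = 1.1034.
Tax revenue = 17.5 × 1.1034 = 19.31.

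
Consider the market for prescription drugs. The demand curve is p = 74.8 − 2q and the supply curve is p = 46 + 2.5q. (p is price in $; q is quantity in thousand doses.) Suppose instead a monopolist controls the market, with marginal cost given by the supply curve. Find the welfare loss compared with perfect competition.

$8.73 thousand

Competitive equilibrium: 74.8 − 2q = 46 + 2.5q → q* = 6.4, p* = 62.
Marginal revenue: MR = 74.8 − 4q. Set MR = MC: 74.8 − 4q = 46 + 2.5q → q_m = 4.43077.
Price p_m = 74.8 − 2·4.43077 = 65.93846; MC(q_m) = 46 + 2.5·4.43077 = 57.07693.
Competitive q* = 6.4, so Δq = 1.96923; wedge = 65.93846 − 57.07693 = 8.86153.
Deadweight loss = ½ × 1.96923 × 8.86153 = $8.73 thousand.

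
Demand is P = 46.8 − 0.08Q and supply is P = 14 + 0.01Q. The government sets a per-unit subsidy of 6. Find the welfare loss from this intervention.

200

Competitive equilibrium: 46.8 − 0.08Q = 14 + 0.01Q → Q* = 364.4444, P* = 17.6444.
The subsidy lowers effective supply by 6: P = 8 + 0.01Q.
New quantity: 46.8 − 0.08Q = 8 + 0.01Q → Q' = 431.1111.
Overproduction ΔQ = 431.1111 − 364.4444 = 66.6667; wedge = subsidy = 6.
Welfare loss = ½ × 66.6667 × 6 = 200.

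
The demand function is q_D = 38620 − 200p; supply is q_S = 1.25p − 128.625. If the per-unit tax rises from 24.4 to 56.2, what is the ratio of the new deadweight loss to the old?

In inverse form: demand p = 193.1 − 0.005q, supply p = 102.9 + 0.8q.
Competitive equilibrium: 193.1 − 0.005q = 102.9 + 0.8q → q* = 112.0497, p* = 192.5398.
For a per-unit tax t: Δq = t/0.805, so DWL = ½·t·(t/0.805) = t²/1.61.
At t = 24.4: DWL = 369.789. At t = 56.2: DWL = 1961.764.
Ratio = (56.2/24.4)² = 5.305.

5.305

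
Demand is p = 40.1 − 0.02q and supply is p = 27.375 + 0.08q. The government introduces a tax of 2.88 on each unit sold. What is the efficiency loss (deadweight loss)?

Competitive equilibrium: 40.1 − 0.02q = 27.375 + 0.08q → q* = 127.25, p* = 37.555.
With the tax, the buyer price exceeds the seller price by 2.88: (40.1 − 0.02q) − (27.375 + 0.08q) = 2.88 → q' = 98.45.
Δq = 127.25 − 98.45 = 28.8; the wedge equals the tax, 2.88.
Welfare loss = ½ × 28.8 × 2.88 = 41.472.

41.472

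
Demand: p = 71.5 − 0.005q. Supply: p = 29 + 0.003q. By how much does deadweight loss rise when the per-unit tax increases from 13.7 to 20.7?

15050

Competitive equilibrium: 71.5 − 0.005q = 29 + 0.003q → q* = 5312.5, p* = 44.9375.
For a per-unit tax t: Δq = t/0.008, so DWL = ½·t·(t/0.008) = t²/0.016.
At t = 13.7: DWL = 11730.625. At t = 20.7: DWL = 26780.625.
Increase = 26780.625 − 11730.625 = 15050.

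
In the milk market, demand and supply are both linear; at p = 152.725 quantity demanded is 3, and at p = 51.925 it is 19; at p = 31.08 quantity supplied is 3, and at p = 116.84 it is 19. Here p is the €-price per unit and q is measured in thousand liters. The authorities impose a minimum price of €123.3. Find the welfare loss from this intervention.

Demand slope = (51.925 − 152.725)/(19 − 3) = −6.3, so p = 171.625 − 6.3q.
Supply slope = (116.84 − 31.08)/(19 − 3) = 5.36, so p = 15 + 5.36q.
Competitive equilibrium: 171.625 − 6.3q = 15 + 5.36q → q* = 13.43268, p* = 86.99914.
At the floor p = 123.3, quantity demanded = (171.625 − 123.3)/6.3 = 7.67063.
Sellers' marginal cost at q' = 7.67063: 15 + 5.36·7.67063 = 56.11458.
Δq = 13.43268 − 7.67063 = 5.76205; wedge = 123.3 − 56.11458 = 67.18542.
Deadweight loss = ½ × 5.76205 × 67.18542 = €193.56 thousand.

€193.56 thousand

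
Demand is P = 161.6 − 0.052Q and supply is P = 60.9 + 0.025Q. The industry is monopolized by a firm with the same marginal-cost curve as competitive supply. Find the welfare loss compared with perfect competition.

10699.55

Competitive equilibrium: 161.6 − 0.052Q = 60.9 + 0.025Q → Q* = 1307.79221, P* = 93.59481.
Marginal revenue: MR = 161.6 − 0.104Q. Set MR = MC: 161.6 − 0.104Q = 60.9 + 0.025Q → Q_m = 780.62016.
Price P_m = 161.6 − 0.052·780.62016 = 121.00775; MC(Q_m) = 60.9 + 0.025·780.62016 = 80.4155.
Competitive Q* = 1307.79221, so ΔQ = 527.17205; wedge = 121.00775 − 80.4155 = 40.59225.
The triangle = ½ × 527.17205 × 40.59225 = 10699.55.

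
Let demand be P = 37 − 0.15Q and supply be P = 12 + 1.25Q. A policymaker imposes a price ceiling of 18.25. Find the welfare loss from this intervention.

115.71

Competitive equilibrium: 37 − 0.15Q = 12 + 1.25Q → Q* = 17.8571, P* = 34.3214.
At the ceiling P = 18.25, quantity supplied = (18.25 − 12)/1.25 = 5.
Willingness to pay at Q' = 5: 37 − 0.15·5 = 36.25.
ΔQ = 17.8571 − 5 = 12.8571; wedge = 36.25 − 18.25 = 18.
The triangle = ½ × 12.8571 × 18 = 115.71.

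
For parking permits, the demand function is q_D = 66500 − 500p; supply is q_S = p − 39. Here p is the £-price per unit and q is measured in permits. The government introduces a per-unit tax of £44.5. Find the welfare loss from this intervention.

£988.15

In inverse form: demand p = 133 − 0.002q, supply p = 39 + q.
Competitive equilibrium: 133 − 0.002q = 39 + q → q* = 93.8124, p* = 132.8124.
With the tax, the buyer price exceeds the seller price by 44.5: (133 − 0.002q) − (39 + q) = 44.5 → q' = 49.4012.
Δq = 93.8124 − 49.4012 = 44.4112; the wedge equals the tax, 44.5.
The triangle = ½ × 44.4112 × 44.5 = £988.15.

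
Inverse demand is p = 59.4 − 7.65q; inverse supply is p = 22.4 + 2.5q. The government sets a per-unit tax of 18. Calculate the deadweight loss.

15.96

Competitive equilibrium: 59.4 − 7.65q = 22.4 + 2.5q → q* = 3.6453, p* = 31.5133.
With the tax, the buyer price exceeds the seller price by 18: (59.4 − 7.65q) − (22.4 + 2.5q) = 18 → q' = 1.8719.
Δq = 3.6453 − 1.8719 = 1.7734; the wedge equals the tax, 18.
Deadweight loss = ½ × 1.7734 × 18 = 15.96.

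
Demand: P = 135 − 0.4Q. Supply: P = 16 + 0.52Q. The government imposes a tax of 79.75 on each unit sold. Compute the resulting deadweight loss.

Competitive equilibrium: 135 − 0.4Q = 16 + 0.52Q → Q* = 129.3478, P* = 83.2609.
With the tax, the buyer price exceeds the seller price by 79.75: (135 − 0.4Q) − (16 + 0.52Q) = 79.75 → Q' = 42.663.
ΔQ = 129.3478 − 42.663 = 86.6848; the wedge equals the tax, 79.75.
DWL = ½ × 86.6848 × 79.75 = 3456.56.

3456.56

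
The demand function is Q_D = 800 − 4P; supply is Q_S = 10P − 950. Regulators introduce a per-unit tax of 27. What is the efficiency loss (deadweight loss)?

1041.43

In inverse form: demand P = 200 − 0.25Q, supply P = 95 + 0.1Q.
Competitive equilibrium: 200 − 0.25Q = 95 + 0.1Q → Q* = 300, P* = 125.
With the tax, the buyer price exceeds the seller price by 27: (200 − 0.25Q) − (95 + 0.1Q) = 27 → Q' = 222.8571.
ΔQ = 300 − 222.8571 = 77.1429; the wedge equals the tax, 27.
Welfare loss = ½ × 77.1429 × 27 = 1041.43.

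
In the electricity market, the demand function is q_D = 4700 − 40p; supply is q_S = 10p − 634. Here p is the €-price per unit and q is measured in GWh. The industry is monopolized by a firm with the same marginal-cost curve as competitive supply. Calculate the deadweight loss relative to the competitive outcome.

In inverse form: demand p = 117.5 − 0.025q, supply p = 63.4 + 0.1q.
Competitive equilibrium: 117.5 − 0.025q = 63.4 + 0.1q → q* = 432.8, p* = 106.68.
Marginal revenue: MR = 117.5 − 0.05q. Set MR = MC: 117.5 − 0.05q = 63.4 + 0.1q → q_m = 360.6667.
Price p_m = 117.5 − 0.025·360.6667 = 108.4833; MC(q_m) = 63.4 + 0.1·360.6667 = 99.4667.
Competitive q* = 432.8, so Δq = 72.1333; wedge = 108.4833 − 99.4667 = 9.0166.
DWL = ½ × 72.1333 × 9.0166 = €325.20.

€325.20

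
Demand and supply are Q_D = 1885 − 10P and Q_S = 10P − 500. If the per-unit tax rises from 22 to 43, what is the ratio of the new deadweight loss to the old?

In inverse form: demand P = 188.5 − 0.1Q, supply P = 50 + 0.1Q.
Competitive equilibrium: 188.5 − 0.1Q = 50 + 0.1Q → Q* = 692.5, P* = 119.25.
For a per-unit tax t: ΔQ = t/0.2, so DWL = ½·t·(t/0.2) = t²/0.4.
At t = 22: DWL = 1210. At t = 43: DWL = 4622.5.
Ratio = (43/22)² = 3.820.

3.820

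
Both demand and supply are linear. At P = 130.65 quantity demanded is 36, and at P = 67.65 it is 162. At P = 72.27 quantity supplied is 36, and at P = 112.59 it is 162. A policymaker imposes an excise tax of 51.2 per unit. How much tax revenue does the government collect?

Demand slope = (67.65 − 130.65)/(162 − 36) = −0.5, so P = 148.65 − 0.5Q.
Supply slope = (112.59 − 72.27)/(162 − 36) = 0.32, so P = 60.75 + 0.32Q.
Competitive equilibrium: 148.65 − 0.5Q = 60.75 + 0.32Q → Q* = 107.1951, P* = 95.0524.
With the tax, the buyer price exceeds the seller price by 51.2: (148.65 − 0.5Q) − (60.75 + 0.32Q) = 51.2 → Q' = 44.7561.
Tax revenue = 51.2 × 44.7561 = 2291.51.

2291.51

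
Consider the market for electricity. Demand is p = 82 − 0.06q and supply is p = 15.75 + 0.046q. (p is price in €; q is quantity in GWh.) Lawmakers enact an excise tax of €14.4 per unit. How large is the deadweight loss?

€978.11

Competitive equilibrium: 82 − 0.06q = 15.75 + 0.046q → q* = 625, p* = 44.5.
With the tax, the buyer price exceeds the seller price by 14.4: (82 − 0.06q) − (15.75 + 0.046q) = 14.4 → q' = 489.1509.
Δq = 625 − 489.1509 = 135.8491; the wedge equals the tax, 14.4.
Welfare loss = ½ × 135.8491 × 14.4 = €978.11.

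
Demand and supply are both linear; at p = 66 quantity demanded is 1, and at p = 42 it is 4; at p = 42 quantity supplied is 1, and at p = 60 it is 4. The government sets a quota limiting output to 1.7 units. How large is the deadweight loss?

Demand slope = (42 − 66)/(4 − 1) = −8, so p = 74 − 8q.
Supply slope = (60 − 42)/(4 − 1) = 6, so p = 36 + 6q.
Competitive equilibrium: 74 − 8q = 36 + 6q → q* = 2.7143, p* = 52.2857.
At q = 1.7: demand price = 74 − 8·1.7 = 60.4; supply price = 36 + 6·1.7 = 46.2.
Δq = 2.7143 − 1.7 = 1.0143; wedge = 60.4 − 46.2 = 14.2.
Welfare loss = ½ × 1.0143 × 14.2 = 7.20.

7.20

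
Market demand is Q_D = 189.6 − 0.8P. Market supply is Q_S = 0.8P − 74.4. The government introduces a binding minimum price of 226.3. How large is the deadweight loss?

3006.152

In inverse form: demand P = 237 − 1.25Q, supply P = 93 + 1.25Q.
Competitive equilibrium: 237 − 1.25Q = 93 + 1.25Q → Q* = 57.6, P* = 165.
At the floor P = 226.3, quantity demanded = (237 − 226.3)/1.25 = 8.56.
Sellers' marginal cost at Q' = 8.56: 93 + 1.25·8.56 = 103.7.
ΔQ = 57.6 − 8.56 = 49.04; wedge = 226.3 − 103.7 = 122.6.
DWL = ½ × 49.04 × 122.6 = 3006.152.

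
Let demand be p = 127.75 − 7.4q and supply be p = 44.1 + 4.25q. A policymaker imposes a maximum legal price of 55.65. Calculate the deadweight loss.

Competitive equilibrium: 127.75 − 7.4q = 44.1 + 4.25q → q* = 7.18026, p* = 74.61609.
At the ceiling p = 55.65, quantity supplied = (55.65 − 44.1)/4.25 = 2.71765.
Willingness to pay at q' = 2.71765: 127.75 − 7.4·2.71765 = 107.63939.
Δq = 7.18026 − 2.71765 = 4.46261; wedge = 107.63939 − 55.65 = 51.98939.
Welfare loss = ½ × 4.46261 × 51.98939 = 116.

116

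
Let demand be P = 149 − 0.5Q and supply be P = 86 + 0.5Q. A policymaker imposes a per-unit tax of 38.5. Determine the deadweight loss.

Competitive equilibrium: 149 − 0.5Q = 86 + 0.5Q → Q* = 63, P* = 117.5.
With the tax, the buyer price exceeds the seller price by 38.5: (149 − 0.5Q) − (86 + 0.5Q) = 38.5 → Q' = 24.5.
ΔQ = 63 − 24.5 = 38.5; the wedge equals the tax, 38.5.
Deadweight loss = ½ × 38.5 × 38.5 = 741.125.

741.125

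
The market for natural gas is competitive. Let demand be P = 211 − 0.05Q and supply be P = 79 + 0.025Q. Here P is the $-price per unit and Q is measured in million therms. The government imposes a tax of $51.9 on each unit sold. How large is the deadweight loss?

$17957.40 million

Competitive equilibrium: 211 − 0.05Q = 79 + 0.025Q → Q* = 1760, P* = 123.
With the tax, the buyer price exceeds the seller price by 51.9: (211 − 0.05Q) − (79 + 0.025Q) = 51.9 → Q' = 1068.
ΔQ = 1760 − 1068 = 692; the wedge equals the tax, 51.9.
Welfare loss = ½ × 692 × 51.9 = $17957.40 million.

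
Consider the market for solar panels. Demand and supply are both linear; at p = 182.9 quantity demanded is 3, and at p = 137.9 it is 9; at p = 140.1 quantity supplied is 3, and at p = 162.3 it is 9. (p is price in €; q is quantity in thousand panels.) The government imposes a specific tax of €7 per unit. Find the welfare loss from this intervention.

Demand slope = (137.9 − 182.9)/(9 − 3) = −7.5, so p = 205.4 − 7.5q.
Supply slope = (162.3 − 140.1)/(9 − 3) = 3.7, so p = 129 + 3.7q.
Competitive equilibrium: 205.4 − 7.5q = 129 + 3.7q → q* = 6.8214, p* = 154.2393.
With the tax, the buyer price exceeds the seller price by 7: (205.4 − 7.5q) − (129 + 3.7q) = 7 → q' = 6.1964.
Δq = 6.8214 − 6.1964 = 0.625; the wedge equals the tax, 7.
Deadweight loss = ½ × 0.625 × 7 = €2.19 thousand.

€2.19 thousand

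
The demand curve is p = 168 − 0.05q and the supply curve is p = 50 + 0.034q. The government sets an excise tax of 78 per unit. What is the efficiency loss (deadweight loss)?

36214.29

Competitive equilibrium: 168 − 0.05q = 50 + 0.034q → q* = 1404.7619, p* = 97.7619.
With the tax, the buyer price exceeds the seller price by 78: (168 − 0.05q) − (50 + 0.034q) = 78 → q' = 476.19048.
Δq = 1404.7619 − 476.19048 = 928.57142; the wedge equals the tax, 78.
Welfare loss = ½ × 928.57142 × 78 = 36214.29.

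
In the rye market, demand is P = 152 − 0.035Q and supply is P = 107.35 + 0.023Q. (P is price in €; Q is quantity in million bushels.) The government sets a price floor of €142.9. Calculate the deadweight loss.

Competitive equilibrium: 152 − 0.035Q = 107.35 + 0.023Q → Q* = 769.8276, P* = 125.056.
At the floor P = 142.9, quantity demanded = (152 − 142.9)/0.035 = 260.
Sellers' marginal cost at Q' = 260: 107.35 + 0.023·260 = 113.33.
ΔQ = 769.8276 − 260 = 509.8276; wedge = 142.9 − 113.33 = 29.57.
Deadweight loss = ½ × 509.8276 × 29.57 = €7537.80 million.

€7537.80 million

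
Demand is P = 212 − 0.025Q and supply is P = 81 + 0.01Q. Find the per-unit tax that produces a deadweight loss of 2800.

14

Competitive equilibrium: 212 − 0.025Q = 81 + 0.01Q → Q* = 3742.8571, P* = 118.4286.
A tax t gives ΔQ = t/0.035 and wedge t, so DWL = t²/0.07.
t²/0.07 = 2800 → t² = 196 → t = 14.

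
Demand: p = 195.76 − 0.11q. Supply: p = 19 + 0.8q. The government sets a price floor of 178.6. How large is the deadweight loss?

665.41

Competitive equilibrium: 195.76 − 0.11q = 19 + 0.8q → q* = 194.2418, p* = 174.3934.
At the floor p = 178.6, quantity demanded = (195.76 − 178.6)/0.11 = 156.
Sellers' marginal cost at q' = 156: 19 + 0.8·156 = 143.8.
Δq = 194.2418 − 156 = 38.2418; wedge = 178.6 − 143.8 = 34.8.
DWL = ½ × 38.2418 × 34.8 = 665.41.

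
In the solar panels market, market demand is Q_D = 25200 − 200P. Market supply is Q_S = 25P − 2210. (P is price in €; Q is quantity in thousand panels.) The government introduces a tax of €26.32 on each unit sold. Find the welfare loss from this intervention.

In inverse form: demand P = 126 − 0.005Q, supply P = 88.4 + 0.04Q.
Competitive equilibrium: 126 − 0.005Q = 88.4 + 0.04Q → Q* = 835.5556, P* = 121.8222.
With the tax, the buyer price exceeds the seller price by 26.32: (126 − 0.005Q) − (88.4 + 0.04Q) = 26.32 → Q' = 250.6667.
ΔQ = 835.5556 − 250.6667 = 584.8889; the wedge equals the tax, 26.32.
Welfare loss = ½ × 584.8889 × 26.32 = €7697.14 thousand.

€7697.14 thousand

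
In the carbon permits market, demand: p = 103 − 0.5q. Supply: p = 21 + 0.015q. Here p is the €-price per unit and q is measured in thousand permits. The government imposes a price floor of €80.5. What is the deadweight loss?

€3359.59 thousand

Competitive equilibrium: 103 − 0.5q = 21 + 0.015q → q* = 159.2233, p* = 23.3883.
At the floor p = 80.5, quantity demanded = (103 − 80.5)/0.5 = 45.
Sellers' marginal cost at q' = 45: 21 + 0.015·45 = 21.675.
Δq = 159.2233 − 45 = 114.2233; wedge = 80.5 − 21.675 = 58.825.
DWL = ½ × 114.2233 × 58.825 = €3359.59 thousand.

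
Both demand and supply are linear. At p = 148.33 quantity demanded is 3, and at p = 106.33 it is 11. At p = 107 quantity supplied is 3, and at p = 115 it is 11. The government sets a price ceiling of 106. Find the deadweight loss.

Demand slope = (106.33 − 148.33)/(11 − 3) = −5.25, so p = 164.08 − 5.25q.
Supply slope = (115 − 107)/(11 − 3) = 1, so p = 104 + q.
Competitive equilibrium: 164.08 − 5.25q = 104 + q → q* = 9.6128, p* = 113.6128.
At the ceiling p = 106, quantity supplied = (106 − 104)/1 = 2.
Willingness to pay at q' = 2: 164.08 − 5.25·2 = 153.58.
Δq = 9.6128 − 2 = 7.6128; wedge = 153.58 − 106 = 47.58.
Welfare loss = ½ × 7.6128 × 47.58 = 181.11.

181.11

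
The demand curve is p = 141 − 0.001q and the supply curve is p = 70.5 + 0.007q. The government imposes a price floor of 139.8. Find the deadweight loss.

231800.625

Competitive equilibrium: 141 − 0.001q = 70.5 + 0.007q → q* = 8812.5, p* = 132.1875.
At the floor p = 139.8, quantity demanded = (141 − 139.8)/0.001 = 1200.
Sellers' marginal cost at q' = 1200: 70.5 + 0.007·1200 = 78.9.
Δq = 8812.5 − 1200 = 7612.5; wedge = 139.8 − 78.9 = 60.9.
DWL = ½ × 7612.5 × 60.9 = 231800.625.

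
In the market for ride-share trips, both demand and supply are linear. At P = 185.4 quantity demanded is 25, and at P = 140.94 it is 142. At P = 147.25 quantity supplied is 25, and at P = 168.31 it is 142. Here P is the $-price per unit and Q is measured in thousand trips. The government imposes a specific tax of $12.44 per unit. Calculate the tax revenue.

$882.13 thousand

Demand slope = (140.94 − 185.4)/(142 − 25) = −0.38, so P = 194.9 − 0.38Q.
Supply slope = (168.31 − 147.25)/(142 − 25) = 0.18, so P = 142.75 + 0.18Q.
Competitive equilibrium: 194.9 − 0.38Q = 142.75 + 0.18Q → Q* = 93.125, P* = 159.5125.
With the tax, the buyer price exceeds the seller price by 12.44: (194.9 − 0.38Q) − (142.75 + 0.18Q) = 12.44 → Q' = 70.9107.
Tax revenue = 12.44 × 70.9107 = $882.13 thousand.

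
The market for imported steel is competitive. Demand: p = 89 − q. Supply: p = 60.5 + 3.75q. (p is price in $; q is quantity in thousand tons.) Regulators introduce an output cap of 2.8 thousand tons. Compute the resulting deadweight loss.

Competitive equilibrium: 89 − q = 60.5 + 3.75q → q* = 6, p* = 83.
At q = 2.8: demand price = 89 − 1·2.8 = 86.2; supply price = 60.5 + 3.75·2.8 = 71.
Δq = 6 − 2.8 = 3.2; wedge = 86.2 − 71 = 15.2.
Deadweight loss = ½ × 3.2 × 15.2 = $24.32 thousand.

$24.32 thousand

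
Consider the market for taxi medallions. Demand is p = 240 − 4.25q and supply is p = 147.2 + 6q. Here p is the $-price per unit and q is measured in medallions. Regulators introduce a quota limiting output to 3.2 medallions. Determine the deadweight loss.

$175.61

Competitive equilibrium: 240 − 4.25q = 147.2 + 6q → q* = 9.0537, p* = 201.522.
At q = 3.2: demand price = 240 − 4.25·3.2 = 226.4; supply price = 147.2 + 6·3.2 = 166.4.
Δq = 9.0537 − 3.2 = 5.8537; wedge = 226.4 − 166.4 = 60.
DWL = ½ × 5.8537 × 60 = $175.61.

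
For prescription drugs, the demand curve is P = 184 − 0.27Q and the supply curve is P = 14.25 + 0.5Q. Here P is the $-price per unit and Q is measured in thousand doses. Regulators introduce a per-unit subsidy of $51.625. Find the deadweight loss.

Competitive equilibrium: 184 − 0.27Q = 14.25 + 0.5Q → Q* = 220.4545, P* = 124.4773.
The subsidy lowers effective supply by 51.625: P = 0.5Q − 37.375.
New quantity: 184 − 0.27Q = 0.5Q − 37.375 → Q' = 287.5.
Overproduction ΔQ = 287.5 − 220.4545 = 67.0455; wedge = subsidy = 51.625.
DWL = ½ × 67.0455 × 51.625 = $1730.61 thousand.

$1730.61 thousand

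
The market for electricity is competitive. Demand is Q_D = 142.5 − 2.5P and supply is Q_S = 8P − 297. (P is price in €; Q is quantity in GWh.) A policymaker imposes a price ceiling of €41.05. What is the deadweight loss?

€10.94

In inverse form: demand P = 57 − 0.4Q, supply P = 37.125 + 0.125Q.
Competitive equilibrium: 57 − 0.4Q = 37.125 + 0.125Q → Q* = 37.8571, P* = 41.8571.
At the ceiling P = 41.05, quantity supplied = (41.05 − 37.125)/0.125 = 31.4.
Willingness to pay at Q' = 31.4: 57 − 0.4·31.4 = 44.44.
ΔQ = 37.8571 − 31.4 = 6.4571; wedge = 44.44 − 41.05 = 3.39.
Welfare loss = ½ × 6.4571 × 3.39 = €10.94.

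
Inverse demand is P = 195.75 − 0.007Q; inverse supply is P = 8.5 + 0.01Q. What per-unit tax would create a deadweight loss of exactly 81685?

Competitive equilibrium: 195.75 − 0.007Q = 8.5 + 0.01Q → Q* = 11014.7059, P* = 118.6471.
A tax t gives ΔQ = t/0.017 and wedge t, so DWL = t²/0.034.
t²/0.034 = 81685 → t² = 2777.29 → t = 52.7.

52.7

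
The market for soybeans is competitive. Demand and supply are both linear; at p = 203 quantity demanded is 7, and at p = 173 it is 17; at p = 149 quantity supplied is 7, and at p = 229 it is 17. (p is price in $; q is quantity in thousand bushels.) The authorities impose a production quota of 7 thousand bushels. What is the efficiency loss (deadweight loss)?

$132.55 thousand

Demand slope = (173 − 203)/(17 − 7) = −3, so p = 224 − 3q.
Supply slope = (229 − 149)/(17 − 7) = 8, so p = 93 + 8q.
Competitive equilibrium: 224 − 3q = 93 + 8q → q* = 11.9091, p* = 188.2727.
At q = 7: demand price = 224 − 3·7 = 203; supply price = 93 + 8·7 = 149.
Δq = 11.9091 − 7 = 4.9091; wedge = 203 − 149 = 54.
The triangle = ½ × 4.9091 × 54 = $132.55 thousand.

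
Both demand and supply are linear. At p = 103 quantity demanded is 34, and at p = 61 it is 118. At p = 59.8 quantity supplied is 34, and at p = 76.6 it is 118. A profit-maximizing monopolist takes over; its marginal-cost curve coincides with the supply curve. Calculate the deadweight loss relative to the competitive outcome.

556.67

Demand slope = (61 − 103)/(118 − 34) = −0.5, so p = 120 − 0.5q.
Supply slope = (76.6 − 59.8)/(118 − 34) = 0.2, so p = 53 + 0.2q.
Competitive equilibrium: 120 − 0.5q = 53 + 0.2q → q* = 95.7143, p* = 72.1429.
Marginal revenue: MR = 120 − q. Set MR = MC: 120 − q = 53 + 0.2q → q_m = 55.8333.
Price p_m = 120 − 0.5·55.8333 = 92.0834; MC(q_m) = 53 + 0.2·55.8333 = 64.1667.
Competitive q* = 95.7143, so Δq = 39.881; wedge = 92.0834 − 64.1667 = 27.9167.
DWL = ½ × 39.881 × 27.9167 = 556.67.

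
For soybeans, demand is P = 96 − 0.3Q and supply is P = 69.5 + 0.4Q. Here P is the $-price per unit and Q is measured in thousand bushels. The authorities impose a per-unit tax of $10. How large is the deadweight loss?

Competitive equilibrium: 96 − 0.3Q = 69.5 + 0.4Q → Q* = 37.8571, P* = 84.6429.
With the tax, the buyer price exceeds the seller price by 10: (96 − 0.3Q) − (69.5 + 0.4Q) = 10 → Q' = 23.5714.
ΔQ = 37.8571 − 23.5714 = 14.2857; the wedge equals the tax, 10.
DWL = ½ × 14.2857 × 10 = $71.43 thousand.

$71.43 thousand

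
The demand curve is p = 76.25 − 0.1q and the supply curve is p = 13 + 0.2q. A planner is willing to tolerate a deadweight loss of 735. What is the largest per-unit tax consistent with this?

Competitive equilibrium: 76.25 − 0.1q = 13 + 0.2q → q* = 210.8333, p* = 55.1667.
A tax t gives Δq = t/0.3 and wedge t, so DWL = t²/0.6.
t²/0.6 = 735 → t² = 441 → t = 21.

21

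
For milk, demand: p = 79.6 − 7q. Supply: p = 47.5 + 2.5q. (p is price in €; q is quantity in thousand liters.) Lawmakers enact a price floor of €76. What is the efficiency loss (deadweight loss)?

Competitive equilibrium: 79.6 − 7q = 47.5 + 2.5q → q* = 3.3789, p* = 55.9474.
At the floor p = 76, quantity demanded = (79.6 − 76)/7 = 0.5143.
Sellers' marginal cost at q' = 0.5143: 47.5 + 2.5·0.5143 = 48.7858.
Δq = 3.3789 − 0.5143 = 2.8646; wedge = 76 − 48.7858 = 27.2142.
Welfare loss = ½ × 2.8646 × 27.2142 = €38.98 thousand.

€38.98 thousand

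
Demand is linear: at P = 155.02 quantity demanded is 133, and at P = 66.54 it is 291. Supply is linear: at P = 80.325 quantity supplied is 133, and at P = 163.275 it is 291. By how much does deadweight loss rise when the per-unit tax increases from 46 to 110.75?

4677.22

Demand slope = (66.54 − 155.02)/(291 − 133) = −0.56, so P = 229.5 − 0.56Q.
Supply slope = (163.275 − 80.325)/(291 − 133) = 0.525, so P = 10.5 + 0.525Q.
Competitive equilibrium: 229.5 − 0.56Q = 10.5 + 0.525Q → Q* = 201.8433, P* = 116.4677.
For a per-unit tax t: ΔQ = t/1.085, so DWL = ½·t·(t/1.085) = t²/2.17.
At t = 46: DWL = 975.115. At t = 110.75: DWL = 5652.333.
Increase = 5652.333 − 975.115 = 4677.22.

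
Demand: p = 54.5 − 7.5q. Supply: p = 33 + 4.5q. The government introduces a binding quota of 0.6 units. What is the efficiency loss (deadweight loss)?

8.52

Competitive equilibrium: 54.5 − 7.5q = 33 + 4.5q → q* = 1.7917, p* = 41.0625.
At q = 0.6: demand price = 54.5 − 7.5·0.6 = 50; supply price = 33 + 4.5·0.6 = 35.7.
Δq = 1.7917 − 0.6 = 1.1917; wedge = 50 − 35.7 = 14.3.
DWL = ½ × 1.1917 × 14.3 = 8.52.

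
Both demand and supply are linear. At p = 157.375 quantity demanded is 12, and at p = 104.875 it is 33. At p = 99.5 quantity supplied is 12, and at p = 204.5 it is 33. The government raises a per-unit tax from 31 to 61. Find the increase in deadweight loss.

Demand slope = (104.875 − 157.375)/(33 − 12) = −2.5, so p = 187.375 − 2.5q.
Supply slope = (204.5 − 99.5)/(33 − 12) = 5, so p = 39.5 + 5q.
Competitive equilibrium: 187.375 − 2.5q = 39.5 + 5q → q* = 19.7167, p* = 138.0833.
For a per-unit tax t: Δq = t/7.5, so DWL = ½·t·(t/7.5) = t²/15.
At t = 31: DWL = 64.067. At t = 61: DWL = 248.067.
Increase = 248.067 − 64.067 = 184.

184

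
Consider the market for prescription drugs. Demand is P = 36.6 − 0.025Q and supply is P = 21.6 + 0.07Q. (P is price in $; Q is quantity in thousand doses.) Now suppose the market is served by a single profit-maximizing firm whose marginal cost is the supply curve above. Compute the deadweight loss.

$51.40 thousand

Competitive equilibrium: 36.6 − 0.025Q = 21.6 + 0.07Q → Q* = 157.8947, P* = 32.6526.
Marginal revenue: MR = 36.6 − 0.05Q. Set MR = MC: 36.6 − 0.05Q = 21.6 + 0.07Q → Q_m = 125.
Price P_m = 36.6 − 0.025·125 = 33.475; MC(Q_m) = 21.6 + 0.07·125 = 30.35.
Competitive Q* = 157.8947, so ΔQ = 32.8947; wedge = 33.475 − 30.35 = 3.125.
The triangle = ½ × 32.8947 × 3.125 = $51.40 thousand.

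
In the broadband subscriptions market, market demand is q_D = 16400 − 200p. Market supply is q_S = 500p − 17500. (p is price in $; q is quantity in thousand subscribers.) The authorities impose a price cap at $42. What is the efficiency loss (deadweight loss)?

In inverse form: demand p = 82 − 0.005q, supply p = 35 + 0.002q.
Competitive equilibrium: 82 − 0.005q = 35 + 0.002q → q* = 6714.2857, p* = 48.4286.
At the ceiling p = 42, quantity supplied = (42 − 35)/0.002 = 3500.
Willingness to pay at q' = 3500: 82 − 0.005·3500 = 64.5.
Δq = 6714.2857 − 3500 = 3214.2857; wedge = 64.5 − 42 = 22.5.
Deadweight loss = ½ × 3214.2857 × 22.5 = $36160.71 thousand.

$36160.71 thousand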